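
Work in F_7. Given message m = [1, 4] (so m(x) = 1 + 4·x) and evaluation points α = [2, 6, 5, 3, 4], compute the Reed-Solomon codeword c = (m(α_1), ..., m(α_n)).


c = [2, 4, 0, 6, 3]

Message polynomial: m(x) = 1 + 4·x (mod 7).
For each evaluation point α_i, compute m(α_i) mod 7:
  α_1 = 2: Horner steps 4 → 2, so m(2) = 2.
  α_2 = 6: Horner steps 4 → 4, so m(6) = 4.
  α_3 = 5: Horner steps 4 → 0, so m(5) = 0.
  α_4 = 3: Horner steps 4 → 6, so m(3) = 6.
  α_5 = 4: Horner steps 4 → 3, so m(4) = 3.
Codeword c = [2, 4, 0, 6, 3] ∈ F_7^5.


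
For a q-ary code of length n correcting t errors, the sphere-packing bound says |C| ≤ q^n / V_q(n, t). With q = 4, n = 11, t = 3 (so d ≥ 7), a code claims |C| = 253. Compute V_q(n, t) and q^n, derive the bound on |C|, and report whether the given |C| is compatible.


V_q(n, t) = 4984, q^n = 4194304, Hamming bound = 841, |C| = 253 ≤ bound (satisfied).

Step 1: Compute V_q(n, t) = Σ_{j=0}^3 C(n, j) (q−1)^j.
  j = 0: C(11,0)·(3)^0 = 1·1 = 1.
  j = 1: C(11,1)·(3)^1 = 11·3 = 33.
  j = 2: C(11,2)·(3)^2 = 55·9 = 495.
  j = 3: C(11,3)·(3)^3 = 165·27 = 4455.
  V_q(n, t) = 1 + 33 + 495 + 4455 = 4984.
Step 2: q^n = 4^11 = 4194304.
Step 3: Hamming bound ⌊q^n / V_q(n,t)⌋ = ⌊4194304/4984⌋ = 841.
Step 4: Compare |C| = 253 to 841: satisfied.
The claimed |C| lies below the Hamming bound.


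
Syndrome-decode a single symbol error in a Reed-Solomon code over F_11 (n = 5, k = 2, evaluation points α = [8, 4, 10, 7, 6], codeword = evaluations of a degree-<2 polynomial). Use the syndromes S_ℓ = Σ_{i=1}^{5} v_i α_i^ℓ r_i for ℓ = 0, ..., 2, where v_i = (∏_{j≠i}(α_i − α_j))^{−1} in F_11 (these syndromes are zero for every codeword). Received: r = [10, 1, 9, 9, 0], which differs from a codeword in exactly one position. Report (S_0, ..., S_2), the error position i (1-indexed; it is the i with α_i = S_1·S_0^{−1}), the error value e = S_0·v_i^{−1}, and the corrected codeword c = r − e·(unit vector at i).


S = (9, 8, 1), error at position 4, error magnitude e = 4, c = [10, 1, 9, 5, 0].

Step 1: column multipliers v_i = (∏_{j≠i}(α_i − α_j))^{−1} mod 11.
  i = 1 (α = 8): (8−4)(8−10)(8−7)(8−6) = 4·(−2)·1·2 = −16 ≡ 6, so v_1 = 6^{−1} = 2 (mod 11).
  i = 2 (α = 4): (4−8)(4−10)(4−7)(4−6) = (−4)·(−6)·(−3)·(−2) = 144 ≡ 1, so v_2 = 1^{−1} = 1 (mod 11).
  i = 3 (α = 10): (10−8)(10−4)(10−7)(10−6) = 2·6·3·4 = 144 ≡ 1, so v_3 = 1^{−1} = 1 (mod 11).
  i = 4 (α = 7): (7−8)(7−4)(7−10)(7−6) = (−1)·3·(−3)·1 = 9 ≡ 9, so v_4 = 9^{−1} = 5 (mod 11).
  i = 5 (α = 6): (6−8)(6−4)(6−10)(6−7) = (−2)·2·(−4)·(−1) = −16 ≡ 6, so v_5 = 6^{−1} = 2 (mod 11).
  v = [2, 1, 1, 5, 2].
Step 2: syndromes of r = [10, 1, 9, 9, 0] (all sums mod 11).
  S_0 = Σ v_i r_i = 2·10 + 1·1 + 1·9 + 5·9 + 2·0 = 75 ≡ 9.
  S_1 = Σ v_i α_i r_i = 2·8·10 + 1·4·1 + 1·10·9 + 5·7·9 + 2·6·0 = 569 ≡ 8.
  α_i^2 mod 11 = [9, 5, 1, 5, 3].
  S_2 = Σ v_i α_i^2 r_i = 2·9·10 + 1·5·1 + 1·1·9 + 5·5·9 + 2·3·0 = 419 ≡ 1.
  S = (9, 8, 1) ≠ 0, so r is not a codeword (an error is present).
Step 3: locate the error. For a single error e at position i, S_ℓ = v_i·e·α_i^ℓ, so α_err = S_1/S_0.
  S_0^{−1} = 9^{−1} = 5 (mod 11), so α_err = 8·5 = 40 ≡ 7 = α_4. Error position i = 4.
  Consistency check: S_2/S_1 = 1·7 = 7 ≡ 7 = α_err ✓ (single-error assumption holds).
Step 4: error magnitude e = S_0/v_4 = S_0·∏_{j≠4}(α_4 − α_j) = 9·9 = 81 ≡ 4 (mod 11).
Step 5: correct position 4: c_4 = r_4 − e = 9 − 4 ≡ 5 (mod 11). Hence c = [10, 1, 9, 5, 0].
  Check: interpolating c through the α_i gives m(x) = 3 + 5·x (degree < 2) with m(α_i) = c_i for every i, so c is indeed a codeword.


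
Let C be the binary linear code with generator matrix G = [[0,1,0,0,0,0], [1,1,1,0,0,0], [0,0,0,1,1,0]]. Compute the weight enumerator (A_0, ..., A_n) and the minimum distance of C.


Weight distribution: A_0 = 1, A_1 = 1, A_2 = 2, A_3 = 2, A_4 = 1, A_5 = 1. Minimum distance d = 1.

Enumerate all 2^3 = 8 messages m ∈ F_2^3.
For each, compute codeword c = mG in F_2^6, then tally its weight.
  m = 000 → c = 000000, weight = 0.
  m = 100 → c = 010000, weight = 1.
  m = 010 → c = 111000, weight = 3.
  m = 110 → c = 101000, weight = 2.
  m = 001 → c = 000110, weight = 2.
  m = 101 → c = 010110, weight = 3.
  m = 011 → c = 111110, weight = 5.
  m = 111 → c = 101110, weight = 4.
Tally weights:
  weight 0: 1 codewords.
  weight 1: 1 codewords.
  weight 2: 2 codewords.
  weight 3: 2 codewords.
  weight 4: 1 codewords.
  weight 5: 1 codewords.
Minimum distance d = smallest w > 0 with A_w > 0 = 1.
Sanity: Σ A_w = 8 = 2^3 = 8 ✓.


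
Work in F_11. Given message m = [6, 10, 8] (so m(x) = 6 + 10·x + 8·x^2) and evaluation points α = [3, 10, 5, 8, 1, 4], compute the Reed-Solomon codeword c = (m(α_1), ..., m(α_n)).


c = [9, 4, 3, 4, 2, 9]

Message polynomial: m(x) = 6 + 10·x + 8·x^2 (mod 11).
For each evaluation point α_i, compute m(α_i) mod 11:
  α_1 = 3: Horner steps 8 → 1 → 9, so m(3) = 9.
  α_2 = 10: Horner steps 8 → 2 → 4, so m(10) = 4.
  α_3 = 5: Horner steps 8 → 6 → 3, so m(5) = 3.
  α_4 = 8: Horner steps 8 → 8 → 4, so m(8) = 4.
  α_5 = 1: Horner steps 8 → 7 → 2, so m(1) = 2.
  α_6 = 4: Horner steps 8 → 9 → 9, so m(4) = 9.
Codeword c = [9, 4, 3, 4, 2, 9] ∈ F_11^6.


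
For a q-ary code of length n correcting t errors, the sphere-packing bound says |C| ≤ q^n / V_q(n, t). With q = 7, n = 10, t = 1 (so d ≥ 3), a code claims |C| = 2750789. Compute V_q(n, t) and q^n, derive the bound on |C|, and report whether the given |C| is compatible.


V_q(n, t) = 61, q^n = 282475249, Hamming bound = 4630741, |C| = 2750789 ≤ bound (satisfied).

Step 1: Compute V_q(n, t) = Σ_{j=0}^1 C(n, j) (q−1)^j.
  j = 0: C(10,0)·(6)^0 = 1·1 = 1.
  j = 1: C(10,1)·(6)^1 = 10·6 = 60.
  V_q(n, t) = 1 + 60 = 61.
Step 2: q^n = 7^10 = 282475249.
Step 3: Hamming bound ⌊q^n / V_q(n,t)⌋ = ⌊282475249/61⌋ = 4630741.
Step 4: Compare |C| = 2750789 to 4630741: satisfied.
The claimed |C| lies below the Hamming bound.


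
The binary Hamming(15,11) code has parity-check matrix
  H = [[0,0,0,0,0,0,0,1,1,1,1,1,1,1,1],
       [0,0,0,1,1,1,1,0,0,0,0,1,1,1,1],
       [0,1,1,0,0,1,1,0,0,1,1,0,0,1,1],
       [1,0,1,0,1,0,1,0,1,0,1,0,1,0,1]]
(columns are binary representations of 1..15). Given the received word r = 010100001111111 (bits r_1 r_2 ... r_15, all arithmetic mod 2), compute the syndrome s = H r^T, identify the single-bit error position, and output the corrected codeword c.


s = (1, 1, 1, 0)^T, error position = 14, corrected codeword c = 010100001111101

Compute s = H r^T mod 2 one row at a time:
  s_1 = 0 + 1 + 1 + 1 + 1 + 1 + 1 + 1 = 7 ≡ 1 (mod 2).
  s_2 = 1 + 0 + 0 + 0 + 1 + 1 + 1 + 1 = 5 ≡ 1 (mod 2).
  s_3 = 1 + 0 + 0 + 0 + 1 + 1 + 1 + 1 = 5 ≡ 1 (mod 2).
  s_4 = 0 + 0 + 0 + 0 + 1 + 1 + 1 + 1 = 4 ≡ 0 (mod 2).
s = (1, 1, 1, 0)^T — this equals column 14 of H (binary 1110), so error is at position 14.
Correct: flip bit 14 of r = 010100001111111 to get c = 010100001111101.


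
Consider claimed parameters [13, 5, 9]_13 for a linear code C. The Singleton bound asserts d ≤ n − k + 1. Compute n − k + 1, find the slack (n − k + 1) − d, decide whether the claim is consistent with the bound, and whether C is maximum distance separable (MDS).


Singleton RHS = n − k + 1 = 9, slack = 0, bound satisfied, MDS.

Singleton bound: d ≤ n − k + 1.
Here n = 13, k = 5, so n − k + 1 = 9.
Given d = 9, check d ≤ 9: YES.
Slack = (n − k + 1) − d = 0.
The code is MDS (slack = 0).
Description: the claimed parameters are [13, 5, 9]_13; such a code would be MDS (meets Singleton bound).


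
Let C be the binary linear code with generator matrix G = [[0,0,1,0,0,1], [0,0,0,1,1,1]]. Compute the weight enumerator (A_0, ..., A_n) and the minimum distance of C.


Weight distribution: A_0 = 1, A_2 = 1, A_3 = 2. Minimum distance d = 2.

Enumerate all 2^2 = 4 messages m ∈ F_2^2.
For each, compute codeword c = mG in F_2^6, then tally its weight.
  m = 00 → c = 000000, weight = 0.
  m = 10 → c = 001001, weight = 2.
  m = 01 → c = 000111, weight = 3.
  m = 11 → c = 001110, weight = 3.
Tally weights:
  weight 0: 1 codewords.
  weight 2: 1 codewords.
  weight 3: 2 codewords.
Minimum distance d = smallest w > 0 with A_w > 0 = 2.
Sanity: Σ A_w = 4 = 2^2 = 4 ✓.


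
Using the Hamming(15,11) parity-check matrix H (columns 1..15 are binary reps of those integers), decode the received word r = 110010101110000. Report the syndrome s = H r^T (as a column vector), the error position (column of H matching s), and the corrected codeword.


s = (1, 0, 0, 1)^T, error position = 9, corrected codeword c = 110010100110000

Compute s = H r^T mod 2 one row at a time:
  s_1 = 0 + 1 + 1 + 1 + 0 + 0 + 0 + 0 = 3 ≡ 1 (mod 2).
  s_2 = 0 + 1 + 0 + 1 + 0 + 0 + 0 + 0 = 2 ≡ 0 (mod 2).
  s_3 = 1 + 0 + 0 + 1 + 1 + 1 + 0 + 0 = 4 ≡ 0 (mod 2).
  s_4 = 1 + 0 + 1 + 1 + 1 + 1 + 0 + 0 = 5 ≡ 1 (mod 2).
s = (1, 0, 0, 1)^T — this equals column 9 of H (binary 1001), so error is at position 9.
Correct: flip bit 9 of r = 110010101110000 to get c = 110010100110000.


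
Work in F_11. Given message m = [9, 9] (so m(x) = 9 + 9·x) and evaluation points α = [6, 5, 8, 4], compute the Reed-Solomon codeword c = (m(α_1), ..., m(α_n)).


c = [8, 10, 4, 1]

Message polynomial: m(x) = 9 + 9·x (mod 11).
For each evaluation point α_i, compute m(α_i) mod 11:
  α_1 = 6: Horner steps 9 → 8, so m(6) = 8.
  α_2 = 5: Horner steps 9 → 10, so m(5) = 10.
  α_3 = 8: Horner steps 9 → 4, so m(8) = 4.
  α_4 = 4: Horner steps 9 → 1, so m(4) = 1.
Codeword c = [8, 10, 4, 1] ∈ F_11^4.


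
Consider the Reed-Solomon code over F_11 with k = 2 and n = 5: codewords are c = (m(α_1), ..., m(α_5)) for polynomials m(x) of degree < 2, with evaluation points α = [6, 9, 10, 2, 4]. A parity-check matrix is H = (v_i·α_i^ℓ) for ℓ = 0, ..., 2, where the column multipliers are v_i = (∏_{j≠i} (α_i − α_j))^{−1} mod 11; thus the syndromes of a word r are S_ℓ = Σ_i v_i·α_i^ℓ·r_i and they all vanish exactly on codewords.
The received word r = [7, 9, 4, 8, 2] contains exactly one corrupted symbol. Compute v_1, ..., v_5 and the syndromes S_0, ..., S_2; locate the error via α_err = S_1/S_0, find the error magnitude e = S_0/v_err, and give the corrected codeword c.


S = (4, 7, 4), error at position 3, error magnitude e = 9, c = [7, 9, 6, 8, 2].

Step 1: column multipliers v_i = (∏_{j≠i}(α_i − α_j))^{−1} mod 11.
  i = 1 (α = 6): (6−9)(6−10)(6−2)(6−4) = (−3)·(−4)·4·2 = 96 ≡ 8, so v_1 = 8^{−1} = 7 (mod 11).
  i = 2 (α = 9): (9−6)(9−10)(9−2)(9−4) = 3·(−1)·7·5 = −105 ≡ 5, so v_2 = 5^{−1} = 9 (mod 11).
  i = 3 (α = 10): (10−6)(10−9)(10−2)(10−4) = 4·1·8·6 = 192 ≡ 5, so v_3 = 5^{−1} = 9 (mod 11).
  i = 4 (α = 2): (2−6)(2−9)(2−10)(2−4) = (−4)·(−7)·(−8)·(−2) = 448 ≡ 8, so v_4 = 8^{−1} = 7 (mod 11).
  i = 5 (α = 4): (4−6)(4−9)(4−10)(4−2) = (−2)·(−5)·(−6)·2 = −120 ≡ 1, so v_5 = 1^{−1} = 1 (mod 11).
  v = [7, 9, 9, 7, 1].
Step 2: syndromes of r = [7, 9, 4, 8, 2] (all sums mod 11).
  S_0 = Σ v_i r_i = 7·7 + 9·9 + 9·4 + 7·8 + 1·2 = 224 ≡ 4.
  S_1 = Σ v_i α_i r_i = 7·6·7 + 9·9·9 + 9·10·4 + 7·2·8 + 1·4·2 = 1503 ≡ 7.
  α_i^2 mod 11 = [3, 4, 1, 4, 5].
  S_2 = Σ v_i α_i^2 r_i = 7·3·7 + 9·4·9 + 9·1·4 + 7·4·8 + 1·5·2 = 741 ≡ 4.
  S = (4, 7, 4) ≠ 0, so r is not a codeword (an error is present).
Step 3: locate the error. For a single error e at position i, S_ℓ = v_i·e·α_i^ℓ, so α_err = S_1/S_0.
  S_0^{−1} = 4^{−1} = 3 (mod 11), so α_err = 7·3 = 21 ≡ 10 = α_3. Error position i = 3.
  Consistency check: S_2/S_1 = 4·8 = 32 ≡ 10 = α_err ✓ (single-error assumption holds).
Step 4: error magnitude e = S_0/v_3 = S_0·∏_{j≠3}(α_3 − α_j) = 4·5 = 20 ≡ 9 (mod 11).
Step 5: correct position 3: c_3 = r_3 − e = 4 − 9 ≡ 6 (mod 11). Hence c = [7, 9, 6, 8, 2].
  Check: interpolating c through the α_i gives m(x) = 3 + 8·x (degree < 2) with m(α_i) = c_i for every i, so c is indeed a codeword.


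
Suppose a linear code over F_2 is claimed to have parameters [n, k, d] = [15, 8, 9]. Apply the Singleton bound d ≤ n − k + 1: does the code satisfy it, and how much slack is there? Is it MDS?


Singleton RHS = n − k + 1 = 8, slack = -1, bound violated (no such code; not MDS).

Singleton bound: d ≤ n − k + 1.
Here n = 15, k = 8, so n − k + 1 = 8.
Given d = 9, check d ≤ 8: NO.
Slack = (n − k + 1) − d = -1.
The slack is negative: d = 9 exceeds n − k + 1 = 8 by 1, so the Singleton bound is violated and no linear [15, 8, 9]_2 code can exist. In particular it is not MDS (MDS requires d = n − k + 1 exactly).
Description: the claimed parameters are [15, 8, 9]_2; such a code would be impossible (violates the Singleton bound).


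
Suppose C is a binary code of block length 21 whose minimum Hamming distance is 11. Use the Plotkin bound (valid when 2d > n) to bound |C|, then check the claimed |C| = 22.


Plotkin bound M ≤ 22; given |C| = 22 ≤ bound (satisfied).

Check applicability: 2d = 22, n = 21.
2d − n = 1 > 0, so Plotkin applies.
Compute d/(2d−n) = 11/1 ≈ 11.0000.
⌊d/(2d−n)⌋ = 11.
Plotkin bound: M ≤ 2·11 = 22.
Given |C| = 22, check: satisfied.
This |C| is at the Plotkin bound.


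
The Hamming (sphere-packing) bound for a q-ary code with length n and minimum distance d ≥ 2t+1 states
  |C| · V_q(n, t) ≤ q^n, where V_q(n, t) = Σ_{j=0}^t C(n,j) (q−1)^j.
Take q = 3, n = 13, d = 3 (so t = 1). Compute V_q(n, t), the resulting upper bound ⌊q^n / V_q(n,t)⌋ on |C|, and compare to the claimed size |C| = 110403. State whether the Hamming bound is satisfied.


V_q(n, t) = 27, q^n = 1594323, Hamming bound = 59049, |C| = 110403 > bound (violated).

Step 1: Compute V_q(n, t) = Σ_{j=0}^1 C(n, j) (q−1)^j.
  j = 0: C(13,0)·(2)^0 = 1·1 = 1.
  j = 1: C(13,1)·(2)^1 = 13·2 = 26.
  V_q(n, t) = 1 + 26 = 27.
Step 2: q^n = 3^13 = 1594323.
Step 3: Hamming bound ⌊q^n / V_q(n,t)⌋ = ⌊1594323/27⌋ = 59049.
Step 4: Compare |C| = 110403 to 59049: violated.
The claimed |C| lies above the Hamming bound, so no 3-ary code of length 13 with d ≥ 3 can have 110403 codewords.


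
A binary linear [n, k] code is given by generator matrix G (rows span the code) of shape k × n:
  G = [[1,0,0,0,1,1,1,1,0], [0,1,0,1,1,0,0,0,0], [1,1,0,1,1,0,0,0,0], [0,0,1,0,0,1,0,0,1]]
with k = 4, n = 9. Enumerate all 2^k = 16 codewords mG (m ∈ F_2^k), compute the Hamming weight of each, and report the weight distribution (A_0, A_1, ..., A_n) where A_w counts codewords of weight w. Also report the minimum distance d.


Weight distribution: A_0 = 1, A_1 = 1, A_3 = 2, A_4 = 3, A_5 = 3, A_6 = 4, A_7 = 2. Minimum distance d = 1.

Enumerate all 2^4 = 16 messages m ∈ F_2^4.
For each, compute codeword c = mG in F_2^9, then tally its weight.
  m = 0000 → c = 000000000, weight = 0.
  m = 1000 → c = 100011110, weight = 5.
  m = 0100 → c = 010110000, weight = 3.
  m = 1100 → c = 110101110, weight = 6.
  m = 0010 → c = 110110000, weight = 4.
  m = 1010 → c = 010101110, weight = 5.
  m = 0110 → c = 100000000, weight = 1.
  m = 1110 → c = 000011110, weight = 4.
  m = 0001 → c = 001001001, weight = 3.
  m = 1001 → c = 101010111, weight = 6.
  m = 0101 → c = 011111001, weight = 6.
  m = 1101 → c = 111100111, weight = 7.
  m = 0011 → c = 111111001, weight = 7.
  m = 1011 → c = 011100111, weight = 6.
  m = 0111 → c = 101001001, weight = 4.
  m = 1111 → c = 001010111, weight = 5.
Tally weights:
  weight 0: 1 codewords.
  weight 1: 1 codewords.
  weight 3: 2 codewords.
  weight 4: 3 codewords.
  weight 5: 3 codewords.
  weight 6: 4 codewords.
  weight 7: 2 codewords.
Minimum distance d = smallest w > 0 with A_w > 0 = 1.
Sanity: Σ A_w = 16 = 2^4 = 16 ✓.


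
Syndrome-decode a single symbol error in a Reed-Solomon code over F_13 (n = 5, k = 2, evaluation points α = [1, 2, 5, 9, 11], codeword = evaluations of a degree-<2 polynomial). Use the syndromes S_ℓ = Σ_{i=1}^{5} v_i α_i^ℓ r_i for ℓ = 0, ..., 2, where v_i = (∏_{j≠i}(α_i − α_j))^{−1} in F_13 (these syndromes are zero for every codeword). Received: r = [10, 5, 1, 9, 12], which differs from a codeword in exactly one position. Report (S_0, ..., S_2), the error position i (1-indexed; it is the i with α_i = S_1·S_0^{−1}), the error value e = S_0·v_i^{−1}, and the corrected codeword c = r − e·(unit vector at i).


S = (12, 8, 1), error at position 3, error magnitude e = 11, c = [10, 5, 3, 9, 12].

Step 1: column multipliers v_i = (∏_{j≠i}(α_i − α_j))^{−1} mod 13.
  i = 1 (α = 1): (1−2)(1−5)(1−9)(1−11) = (−1)·(−4)·(−8)·(−10) = 320 ≡ 8, so v_1 = 8^{−1} = 5 (mod 13).
  i = 2 (α = 2): (2−1)(2−5)(2−9)(2−11) = 1·(−3)·(−7)·(−9) = −189 ≡ 6, so v_2 = 6^{−1} = 11 (mod 13).
  i = 3 (α = 5): (5−1)(5−2)(5−9)(5−11) = 4·3·(−4)·(−6) = 288 ≡ 2, so v_3 = 2^{−1} = 7 (mod 13).
  i = 4 (α = 9): (9−1)(9−2)(9−5)(9−11) = 8·7·4·(−2) = −448 ≡ 7, so v_4 = 7^{−1} = 2 (mod 13).
  i = 5 (α = 11): (11−1)(11−2)(11−5)(11−9) = 10·9·6·2 = 1080 ≡ 1, so v_5 = 1^{−1} = 1 (mod 13).
  v = [5, 11, 7, 2, 1].
Step 2: syndromes of r = [10, 5, 1, 9, 12] (all sums mod 13).
  S_0 = Σ v_i r_i = 5·10 + 11·5 + 7·1 + 2·9 + 1·12 = 142 ≡ 12.
  S_1 = Σ v_i α_i r_i = 5·1·10 + 11·2·5 + 7·5·1 + 2·9·9 + 1·11·12 = 489 ≡ 8.
  α_i^2 mod 13 = [1, 4, 12, 3, 4].
  S_2 = Σ v_i α_i^2 r_i = 5·1·10 + 11·4·5 + 7·12·1 + 2·3·9 + 1·4·12 = 456 ≡ 1.
  S = (12, 8, 1) ≠ 0, so r is not a codeword (an error is present).
Step 3: locate the error. For a single error e at position i, S_ℓ = v_i·e·α_i^ℓ, so α_err = S_1/S_0.
  S_0^{−1} = 12^{−1} = 12 (mod 13), so α_err = 8·12 = 96 ≡ 5 = α_3. Error position i = 3.
  Consistency check: S_2/S_1 = 1·5 = 5 ≡ 5 = α_err ✓ (single-error assumption holds).
Step 4: error magnitude e = S_0/v_3 = S_0·∏_{j≠3}(α_3 − α_j) = 12·2 = 24 ≡ 11 (mod 13).
Step 5: correct position 3: c_3 = r_3 − e = 1 − 11 ≡ 3 (mod 13). Hence c = [10, 5, 3, 9, 12].
  Check: interpolating c through the α_i gives m(x) = 2 + 8·x (degree < 2) with m(α_i) = c_i for every i, so c is indeed a codeword.


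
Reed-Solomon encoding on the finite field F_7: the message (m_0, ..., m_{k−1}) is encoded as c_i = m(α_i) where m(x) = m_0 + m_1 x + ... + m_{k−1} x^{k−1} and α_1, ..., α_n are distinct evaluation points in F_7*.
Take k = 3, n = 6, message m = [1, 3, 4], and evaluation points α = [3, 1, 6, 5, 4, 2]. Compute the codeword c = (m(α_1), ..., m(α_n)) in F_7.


c = [4, 1, 2, 4, 0, 2]

Message polynomial: m(x) = 1 + 3·x + 4·x^2 (mod 7).
For each evaluation point α_i, compute m(α_i) mod 7:
  α_1 = 3: Horner steps 4 → 1 → 4, so m(3) = 4.
  α_2 = 1: Horner steps 4 → 0 → 1, so m(1) = 1.
  α_3 = 6: Horner steps 4 → 6 → 2, so m(6) = 2.
  α_4 = 5: Horner steps 4 → 2 → 4, so m(5) = 4.
  α_5 = 4: Horner steps 4 → 5 → 0, so m(4) = 0.
  α_6 = 2: Horner steps 4 → 4 → 2, so m(2) = 2.
Codeword c = [4, 1, 2, 4, 0, 2] ∈ F_7^6.


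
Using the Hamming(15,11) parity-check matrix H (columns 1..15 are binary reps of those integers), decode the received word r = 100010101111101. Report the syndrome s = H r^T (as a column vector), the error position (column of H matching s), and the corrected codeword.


s = (0, 1, 0, 1)^T, error position = 5, corrected codeword c = 100000101111101

Compute s = H r^T mod 2 one row at a time:
  s_1 = 0 + 1 + 1 + 1 + 1 + 1 + 0 + 1 = 6 ≡ 0 (mod 2).
  s_2 = 0 + 1 + 0 + 1 + 1 + 1 + 0 + 1 = 5 ≡ 1 (mod 2).
  s_3 = 0 + 0 + 0 + 1 + 1 + 1 + 0 + 1 = 4 ≡ 0 (mod 2).
  s_4 = 1 + 0 + 1 + 1 + 1 + 1 + 1 + 1 = 7 ≡ 1 (mod 2).
s = (0, 1, 0, 1)^T — this equals column 5 of H (binary 0101), so error is at position 5.
Correct: flip bit 5 of r = 100010101111101 to get c = 100000101111101.


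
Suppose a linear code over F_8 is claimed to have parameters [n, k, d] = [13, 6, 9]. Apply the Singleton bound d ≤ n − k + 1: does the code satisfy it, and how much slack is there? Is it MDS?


Singleton RHS = n − k + 1 = 8, slack = -1, bound violated (no such code; not MDS).

Singleton bound: d ≤ n − k + 1.
Here n = 13, k = 6, so n − k + 1 = 8.
Given d = 9, check d ≤ 8: NO.
Slack = (n − k + 1) − d = -1.
The slack is negative: d = 9 exceeds n − k + 1 = 8 by 1, so the Singleton bound is violated and no linear [13, 6, 9]_8 code can exist. In particular it is not MDS (MDS requires d = n − k + 1 exactly).
Description: the claimed parameters are [13, 6, 9]_8; such a code would be impossible (violates the Singleton bound).


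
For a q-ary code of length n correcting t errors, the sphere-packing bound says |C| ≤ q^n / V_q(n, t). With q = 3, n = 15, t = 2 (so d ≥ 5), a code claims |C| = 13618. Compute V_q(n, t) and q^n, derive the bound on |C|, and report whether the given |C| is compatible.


V_q(n, t) = 451, q^n = 14348907, Hamming bound = 31815, |C| = 13618 ≤ bound (satisfied).

Step 1: Compute V_q(n, t) = Σ_{j=0}^2 C(n, j) (q−1)^j.
  j = 0: C(15,0)·(2)^0 = 1·1 = 1.
  j = 1: C(15,1)·(2)^1 = 15·2 = 30.
  j = 2: C(15,2)·(2)^2 = 105·4 = 420.
  V_q(n, t) = 1 + 30 + 420 = 451.
Step 2: q^n = 3^15 = 14348907.
Step 3: Hamming bound ⌊q^n / V_q(n,t)⌋ = ⌊14348907/451⌋ = 31815.
Step 4: Compare |C| = 13618 to 31815: satisfied.
The claimed |C| lies below the Hamming bound.


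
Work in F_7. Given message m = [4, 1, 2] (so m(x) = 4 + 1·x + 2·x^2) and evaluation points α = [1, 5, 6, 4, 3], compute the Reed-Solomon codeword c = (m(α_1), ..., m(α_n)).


c = [0, 3, 5, 5, 4]

Message polynomial: m(x) = 4 + 1·x + 2·x^2 (mod 7).
For each evaluation point α_i, compute m(α_i) mod 7:
  α_1 = 1: Horner steps 2 → 3 → 0, so m(1) = 0.
  α_2 = 5: Horner steps 2 → 4 → 3, so m(5) = 3.
  α_3 = 6: Horner steps 2 → 6 → 5, so m(6) = 5.
  α_4 = 4: Horner steps 2 → 2 → 5, so m(4) = 5.
  α_5 = 3: Horner steps 2 → 0 → 4, so m(3) = 4.
Codeword c = [0, 3, 5, 5, 4] ∈ F_7^5.


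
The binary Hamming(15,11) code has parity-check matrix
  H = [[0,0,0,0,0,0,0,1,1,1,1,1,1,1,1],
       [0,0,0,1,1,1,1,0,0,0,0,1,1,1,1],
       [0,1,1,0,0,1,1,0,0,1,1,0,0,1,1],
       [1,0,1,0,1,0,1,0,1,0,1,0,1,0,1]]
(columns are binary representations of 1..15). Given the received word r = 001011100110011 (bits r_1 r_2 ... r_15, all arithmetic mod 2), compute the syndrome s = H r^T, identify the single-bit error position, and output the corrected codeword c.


s = (0, 1, 1, 1)^T, error position = 7, corrected codeword c = 001011000110011

Compute s = H r^T mod 2 one row at a time:
  s_1 = 0 + 0 + 1 + 1 + 0 + 0 + 1 + 1 = 4 ≡ 0 (mod 2).
  s_2 = 0 + 1 + 1 + 1 + 0 + 0 + 1 + 1 = 5 ≡ 1 (mod 2).
  s_3 = 0 + 1 + 1 + 1 + 1 + 1 + 1 + 1 = 7 ≡ 1 (mod 2).
  s_4 = 0 + 1 + 1 + 1 + 0 + 1 + 0 + 1 = 5 ≡ 1 (mod 2).
s = (0, 1, 1, 1)^T — this equals column 7 of H (binary 0111), so error is at position 7.
Correct: flip bit 7 of r = 001011100110011 to get c = 001011000110011.


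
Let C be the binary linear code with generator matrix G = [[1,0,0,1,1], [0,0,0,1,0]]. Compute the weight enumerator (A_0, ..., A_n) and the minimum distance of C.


Weight distribution: A_0 = 1, A_1 = 1, A_2 = 1, A_3 = 1. Minimum distance d = 1.

Enumerate all 2^2 = 4 messages m ∈ F_2^2.
For each, compute codeword c = mG in F_2^5, then tally its weight.
  m = 00 → c = 00000, weight = 0.
  m = 10 → c = 10011, weight = 3.
  m = 01 → c = 00010, weight = 1.
  m = 11 → c = 10001, weight = 2.
Tally weights:
  weight 0: 1 codewords.
  weight 1: 1 codewords.
  weight 2: 1 codewords.
  weight 3: 1 codewords.
Minimum distance d = smallest w > 0 with A_w > 0 = 1.
Sanity: Σ A_w = 4 = 2^2 = 4 ✓.


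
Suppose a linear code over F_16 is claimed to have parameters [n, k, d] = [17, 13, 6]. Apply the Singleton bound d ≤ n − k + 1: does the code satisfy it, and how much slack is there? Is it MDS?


Singleton RHS = n − k + 1 = 5, slack = -1, bound violated (no such code; not MDS).

Singleton bound: d ≤ n − k + 1.
Here n = 17, k = 13, so n − k + 1 = 5.
Given d = 6, check d ≤ 5: NO.
Slack = (n − k + 1) − d = -1.
The slack is negative: d = 6 exceeds n − k + 1 = 5 by 1, so the Singleton bound is violated and no linear [17, 13, 6]_16 code can exist. In particular it is not MDS (MDS requires d = n − k + 1 exactly).
Description: the claimed parameters are [17, 13, 6]_16; such a code would be impossible (violates the Singleton bound).


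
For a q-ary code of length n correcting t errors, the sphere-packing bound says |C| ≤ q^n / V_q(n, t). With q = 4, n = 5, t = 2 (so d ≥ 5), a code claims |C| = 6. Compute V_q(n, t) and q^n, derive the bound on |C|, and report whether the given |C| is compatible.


V_q(n, t) = 106, q^n = 1024, Hamming bound = 9, |C| = 6 ≤ bound (satisfied).

Step 1: Compute V_q(n, t) = Σ_{j=0}^2 C(n, j) (q−1)^j.
  j = 0: C(5,0)·(3)^0 = 1·1 = 1.
  j = 1: C(5,1)·(3)^1 = 5·3 = 15.
  j = 2: C(5,2)·(3)^2 = 10·9 = 90.
  V_q(n, t) = 1 + 15 + 90 = 106.
Step 2: q^n = 4^5 = 1024.
Step 3: Hamming bound ⌊q^n / V_q(n,t)⌋ = ⌊1024/106⌋ = 9.
Step 4: Compare |C| = 6 to 9: satisfied.
The claimed |C| lies below the Hamming bound.


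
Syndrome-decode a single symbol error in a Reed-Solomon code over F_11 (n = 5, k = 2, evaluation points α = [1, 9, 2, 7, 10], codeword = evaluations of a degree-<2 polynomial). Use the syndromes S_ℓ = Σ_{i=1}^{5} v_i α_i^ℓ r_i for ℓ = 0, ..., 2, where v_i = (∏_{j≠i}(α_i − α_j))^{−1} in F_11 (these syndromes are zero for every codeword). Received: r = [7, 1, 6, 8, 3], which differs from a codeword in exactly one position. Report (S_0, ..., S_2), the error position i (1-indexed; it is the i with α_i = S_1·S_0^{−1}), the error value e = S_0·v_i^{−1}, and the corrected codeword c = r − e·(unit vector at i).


S = (5, 10, 9), error at position 3, error magnitude e = 8, c = [7, 1, 9, 8, 3].

Step 1: column multipliers v_i = (∏_{j≠i}(α_i − α_j))^{−1} mod 11.
  i = 1 (α = 1): (1−9)(1−2)(1−7)(1−10) = (−8)·(−1)·(−6)·(−9) = 432 ≡ 3, so v_1 = 3^{−1} = 4 (mod 11).
  i = 2 (α = 9): (9−1)(9−2)(9−7)(9−10) = 8·7·2·(−1) = −112 ≡ 9, so v_2 = 9^{−1} = 5 (mod 11).
  i = 3 (α = 2): (2−1)(2−9)(2−7)(2−10) = 1·(−7)·(−5)·(−8) = −280 ≡ 6, so v_3 = 6^{−1} = 2 (mod 11).
  i = 4 (α = 7): (7−1)(7−9)(7−2)(7−10) = 6·(−2)·5·(−3) = 180 ≡ 4, so v_4 = 4^{−1} = 3 (mod 11).
  i = 5 (α = 10): (10−1)(10−9)(10−2)(10−7) = 9·1·8·3 = 216 ≡ 7, so v_5 = 7^{−1} = 8 (mod 11).
  v = [4, 5, 2, 3, 8].
Step 2: syndromes of r = [7, 1, 6, 8, 3] (all sums mod 11).
  S_0 = Σ v_i r_i = 4·7 + 5·1 + 2·6 + 3·8 + 8·3 = 93 ≡ 5.
  S_1 = Σ v_i α_i r_i = 4·1·7 + 5·9·1 + 2·2·6 + 3·7·8 + 8·10·3 = 505 ≡ 10.
  α_i^2 mod 11 = [1, 4, 4, 5, 1].
  S_2 = Σ v_i α_i^2 r_i = 4·1·7 + 5·4·1 + 2·4·6 + 3·5·8 + 8·1·3 = 240 ≡ 9.
  S = (5, 10, 9) ≠ 0, so r is not a codeword (an error is present).
Step 3: locate the error. For a single error e at position i, S_ℓ = v_i·e·α_i^ℓ, so α_err = S_1/S_0.
  S_0^{−1} = 5^{−1} = 9 (mod 11), so α_err = 10·9 = 90 ≡ 2 = α_3. Error position i = 3.
  Consistency check: S_2/S_1 = 9·10 = 90 ≡ 2 = α_err ✓ (single-error assumption holds).
Step 4: error magnitude e = S_0/v_3 = S_0·∏_{j≠3}(α_3 − α_j) = 5·6 = 30 ≡ 8 (mod 11).
Step 5: correct position 3: c_3 = r_3 − e = 6 − 8 ≡ 9 (mod 11). Hence c = [7, 1, 9, 8, 3].
  Check: interpolating c through the α_i gives m(x) = 5 + 2·x (degree < 2) with m(α_i) = c_i for every i, so c is indeed a codeword.


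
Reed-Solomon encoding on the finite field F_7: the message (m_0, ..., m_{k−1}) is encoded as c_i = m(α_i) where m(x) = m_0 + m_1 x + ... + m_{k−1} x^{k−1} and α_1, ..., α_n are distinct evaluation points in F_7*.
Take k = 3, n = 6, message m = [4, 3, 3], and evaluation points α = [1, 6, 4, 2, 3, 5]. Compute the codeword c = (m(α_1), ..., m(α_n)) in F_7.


c = [3, 4, 1, 1, 5, 3]

Message polynomial: m(x) = 4 + 3·x + 3·x^2 (mod 7).
For each evaluation point α_i, compute m(α_i) mod 7:
  α_1 = 1: Horner steps 3 → 6 → 3, so m(1) = 3.
  α_2 = 6: Horner steps 3 → 0 → 4, so m(6) = 4.
  α_3 = 4: Horner steps 3 → 1 → 1, so m(4) = 1.
  α_4 = 2: Horner steps 3 → 2 → 1, so m(2) = 1.
  α_5 = 3: Horner steps 3 → 5 → 5, so m(3) = 5.
  α_6 = 5: Horner steps 3 → 4 → 3, so m(5) = 3.
Codeword c = [3, 4, 1, 1, 5, 3] ∈ F_7^6.


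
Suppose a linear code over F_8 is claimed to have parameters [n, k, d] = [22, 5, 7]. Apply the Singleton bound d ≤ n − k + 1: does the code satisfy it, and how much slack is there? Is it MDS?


Singleton RHS = n − k + 1 = 18, slack = 11, bound satisfied, not MDS.

Singleton bound: d ≤ n − k + 1.
Here n = 22, k = 5, so n − k + 1 = 18.
Given d = 7, check d ≤ 18: YES.
Slack = (n − k + 1) − d = 11.
The code is NOT MDS (slack = 11 > 0).
Description: the claimed parameters are [22, 5, 7]_8; such a code would be non-MDS.


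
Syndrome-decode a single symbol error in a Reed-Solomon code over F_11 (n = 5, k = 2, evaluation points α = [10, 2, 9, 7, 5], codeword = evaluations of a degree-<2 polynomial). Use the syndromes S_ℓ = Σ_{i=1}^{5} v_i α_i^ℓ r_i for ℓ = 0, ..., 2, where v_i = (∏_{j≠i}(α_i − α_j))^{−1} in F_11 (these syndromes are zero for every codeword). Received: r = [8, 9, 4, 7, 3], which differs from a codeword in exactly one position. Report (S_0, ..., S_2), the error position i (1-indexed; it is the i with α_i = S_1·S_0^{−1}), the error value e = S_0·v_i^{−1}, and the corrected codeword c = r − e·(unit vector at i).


S = (4, 9, 1), error at position 5, error magnitude e = 4, c = [8, 9, 4, 7, 10].

Step 1: column multipliers v_i = (∏_{j≠i}(α_i − α_j))^{−1} mod 11.
  i = 1 (α = 10): (10−2)(10−9)(10−7)(10−5) = 8·1·3·5 = 120 ≡ 10, so v_1 = 10^{−1} = 10 (mod 11).
  i = 2 (α = 2): (2−10)(2−9)(2−7)(2−5) = (−8)·(−7)·(−5)·(−3) = 840 ≡ 4, so v_2 = 4^{−1} = 3 (mod 11).
  i = 3 (α = 9): (9−10)(9−2)(9−7)(9−5) = (−1)·7·2·4 = −56 ≡ 10, so v_3 = 10^{−1} = 10 (mod 11).
  i = 4 (α = 7): (7−10)(7−2)(7−9)(7−5) = (−3)·5·(−2)·2 = 60 ≡ 5, so v_4 = 5^{−1} = 9 (mod 11).
  i = 5 (α = 5): (5−10)(5−2)(5−9)(5−7) = (−5)·3·(−4)·(−2) = −120 ≡ 1, so v_5 = 1^{−1} = 1 (mod 11).
  v = [10, 3, 10, 9, 1].
Step 2: syndromes of r = [8, 9, 4, 7, 3] (all sums mod 11).
  S_0 = Σ v_i r_i = 10·8 + 3·9 + 10·4 + 9·7 + 1·3 = 213 ≡ 4.
  S_1 = Σ v_i α_i r_i = 10·10·8 + 3·2·9 + 10·9·4 + 9·7·7 + 1·5·3 = 1670 ≡ 9.
  α_i^2 mod 11 = [1, 4, 4, 5, 3].
  S_2 = Σ v_i α_i^2 r_i = 10·1·8 + 3·4·9 + 10·4·4 + 9·5·7 + 1·3·3 = 672 ≡ 1.
  S = (4, 9, 1) ≠ 0, so r is not a codeword (an error is present).
Step 3: locate the error. For a single error e at position i, S_ℓ = v_i·e·α_i^ℓ, so α_err = S_1/S_0.
  S_0^{−1} = 4^{−1} = 3 (mod 11), so α_err = 9·3 = 27 ≡ 5 = α_5. Error position i = 5.
  Consistency check: S_2/S_1 = 1·5 = 5 ≡ 5 = α_err ✓ (single-error assumption holds).
Step 4: error magnitude e = S_0/v_5 = S_0·∏_{j≠5}(α_5 − α_j) = 4·1 = 4 ≡ 4 (mod 11).
Step 5: correct position 5: c_5 = r_5 − e = 3 − 4 ≡ 10 (mod 11). Hence c = [8, 9, 4, 7, 10].
  Check: interpolating c through the α_i gives m(x) = 1 + 4·x (degree < 2) with m(α_i) = c_i for every i, so c is indeed a codeword.


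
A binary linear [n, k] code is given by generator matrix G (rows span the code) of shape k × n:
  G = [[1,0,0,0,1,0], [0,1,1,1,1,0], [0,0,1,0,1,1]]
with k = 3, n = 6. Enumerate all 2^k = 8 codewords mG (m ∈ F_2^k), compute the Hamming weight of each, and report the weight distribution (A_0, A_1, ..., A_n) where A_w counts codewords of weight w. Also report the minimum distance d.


Weight distribution: A_0 = 1, A_2 = 1, A_3 = 3, A_4 = 2, A_5 = 1. Minimum distance d = 2.

Enumerate all 2^3 = 8 messages m ∈ F_2^3.
For each, compute codeword c = mG in F_2^6, then tally its weight.
  m = 000 → c = 000000, weight = 0.
  m = 100 → c = 100010, weight = 2.
  m = 010 → c = 011110, weight = 4.
  m = 110 → c = 111100, weight = 4.
  m = 001 → c = 001011, weight = 3.
  m = 101 → c = 101001, weight = 3.
  m = 011 → c = 010101, weight = 3.
  m = 111 → c = 110111, weight = 5.
Tally weights:
  weight 0: 1 codewords.
  weight 2: 1 codewords.
  weight 3: 3 codewords.
  weight 4: 2 codewords.
  weight 5: 1 codewords.
Minimum distance d = smallest w > 0 with A_w > 0 = 2.
Sanity: Σ A_w = 8 = 2^3 = 8 ✓.


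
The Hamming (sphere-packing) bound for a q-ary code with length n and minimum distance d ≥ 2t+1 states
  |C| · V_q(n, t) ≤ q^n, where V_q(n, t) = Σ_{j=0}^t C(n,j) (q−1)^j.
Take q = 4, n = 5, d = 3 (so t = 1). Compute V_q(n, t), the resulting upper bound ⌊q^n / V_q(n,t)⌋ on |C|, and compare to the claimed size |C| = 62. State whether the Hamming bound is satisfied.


V_q(n, t) = 16, q^n = 1024, Hamming bound = 64, |C| = 62 ≤ bound (satisfied).

Step 1: Compute V_q(n, t) = Σ_{j=0}^1 C(n, j) (q−1)^j.
  j = 0: C(5,0)·(3)^0 = 1·1 = 1.
  j = 1: C(5,1)·(3)^1 = 5·3 = 15.
  V_q(n, t) = 1 + 15 = 16.
Step 2: q^n = 4^5 = 1024.
Step 3: Hamming bound ⌊q^n / V_q(n,t)⌋ = ⌊1024/16⌋ = 64.
Step 4: Compare |C| = 62 to 64: satisfied.
The claimed |C| lies below the Hamming bound.


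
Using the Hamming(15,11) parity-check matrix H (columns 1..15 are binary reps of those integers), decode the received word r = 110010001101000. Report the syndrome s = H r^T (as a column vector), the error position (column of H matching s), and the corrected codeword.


s = (1, 0, 0, 1)^T, error position = 9, corrected codeword c = 110010000101000

Compute s = H r^T mod 2 one row at a time:
  s_1 = 0 + 1 + 1 + 0 + 1 + 0 + 0 + 0 = 3 ≡ 1 (mod 2).
  s_2 = 0 + 1 + 0 + 0 + 1 + 0 + 0 + 0 = 2 ≡ 0 (mod 2).
  s_3 = 1 + 0 + 0 + 0 + 1 + 0 + 0 + 0 = 2 ≡ 0 (mod 2).
  s_4 = 1 + 0 + 1 + 0 + 1 + 0 + 0 + 0 = 3 ≡ 1 (mod 2).
s = (1, 0, 0, 1)^T — this equals column 9 of H (binary 1001), so error is at position 9.
Correct: flip bit 9 of r = 110010001101000 to get c = 110010000101000.


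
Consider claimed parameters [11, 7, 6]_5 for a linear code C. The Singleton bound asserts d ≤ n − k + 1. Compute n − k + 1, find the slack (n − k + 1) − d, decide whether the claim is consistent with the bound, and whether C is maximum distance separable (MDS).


Singleton RHS = n − k + 1 = 5, slack = -1, bound violated (no such code; not MDS).

Singleton bound: d ≤ n − k + 1.
Here n = 11, k = 7, so n − k + 1 = 5.
Given d = 6, check d ≤ 5: NO.
Slack = (n − k + 1) − d = -1.
The slack is negative: d = 6 exceeds n − k + 1 = 5 by 1, so the Singleton bound is violated and no linear [11, 7, 6]_5 code can exist. In particular it is not MDS (MDS requires d = n − k + 1 exactly).
Description: the claimed parameters are [11, 7, 6]_5; such a code would be impossible (violates the Singleton bound).


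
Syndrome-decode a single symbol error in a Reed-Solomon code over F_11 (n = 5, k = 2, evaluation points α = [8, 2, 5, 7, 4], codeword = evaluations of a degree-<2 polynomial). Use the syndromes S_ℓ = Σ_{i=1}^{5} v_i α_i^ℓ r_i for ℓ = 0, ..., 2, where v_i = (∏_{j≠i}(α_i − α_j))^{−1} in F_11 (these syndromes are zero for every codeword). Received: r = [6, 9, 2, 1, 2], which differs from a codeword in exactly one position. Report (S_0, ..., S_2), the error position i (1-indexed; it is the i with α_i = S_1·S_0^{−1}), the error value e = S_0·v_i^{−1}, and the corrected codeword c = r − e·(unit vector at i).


S = (3, 1, 4), error at position 5, error magnitude e = 5, c = [6, 9, 2, 1, 8].

Step 1: column multipliers v_i = (∏_{j≠i}(α_i − α_j))^{−1} mod 11.
  i = 1 (α = 8): (8−2)(8−5)(8−7)(8−4) = 6·3·1·4 = 72 ≡ 6, so v_1 = 6^{−1} = 2 (mod 11).
  i = 2 (α = 2): (2−8)(2−5)(2−7)(2−4) = (−6)·(−3)·(−5)·(−2) = 180 ≡ 4, so v_2 = 4^{−1} = 3 (mod 11).
  i = 3 (α = 5): (5−8)(5−2)(5−7)(5−4) = (−3)·3·(−2)·1 = 18 ≡ 7, so v_3 = 7^{−1} = 8 (mod 11).
  i = 4 (α = 7): (7−8)(7−2)(7−5)(7−4) = (−1)·5·2·3 = −30 ≡ 3, so v_4 = 3^{−1} = 4 (mod 11).
  i = 5 (α = 4): (4−8)(4−2)(4−5)(4−7) = (−4)·2·(−1)·(−3) = −24 ≡ 9, so v_5 = 9^{−1} = 5 (mod 11).
  v = [2, 3, 8, 4, 5].
Step 2: syndromes of r = [6, 9, 2, 1, 2] (all sums mod 11).
  S_0 = Σ v_i r_i = 2·6 + 3·9 + 8·2 + 4·1 + 5·2 = 69 ≡ 3.
  S_1 = Σ v_i α_i r_i = 2·8·6 + 3·2·9 + 8·5·2 + 4·7·1 + 5·4·2 = 298 ≡ 1.
  α_i^2 mod 11 = [9, 4, 3, 5, 5].
  S_2 = Σ v_i α_i^2 r_i = 2·9·6 + 3·4·9 + 8·3·2 + 4·5·1 + 5·5·2 = 334 ≡ 4.
  S = (3, 1, 4) ≠ 0, so r is not a codeword (an error is present).
Step 3: locate the error. For a single error e at position i, S_ℓ = v_i·e·α_i^ℓ, so α_err = S_1/S_0.
  S_0^{−1} = 3^{−1} = 4 (mod 11), so α_err = 1·4 = 4 ≡ 4 = α_5. Error position i = 5.
  Consistency check: S_2/S_1 = 4·1 = 4 ≡ 4 = α_err ✓ (single-error assumption holds).
Step 4: error magnitude e = S_0/v_5 = S_0·∏_{j≠5}(α_5 − α_j) = 3·9 = 27 ≡ 5 (mod 11).
Step 5: correct position 5: c_5 = r_5 − e = 2 − 5 ≡ 8 (mod 11). Hence c = [6, 9, 2, 1, 8].
  Check: interpolating c through the α_i gives m(x) = 10 + 5·x (degree < 2) with m(α_i) = c_i for every i, so c is indeed a codeword.


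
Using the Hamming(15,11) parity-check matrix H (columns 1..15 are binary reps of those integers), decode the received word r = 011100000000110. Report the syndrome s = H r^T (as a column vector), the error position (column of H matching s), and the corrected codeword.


s = (0, 1, 1, 0)^T, error position = 6, corrected codeword c = 011101000000110

Compute s = H r^T mod 2 one row at a time:
  s_1 = 0 + 0 + 0 + 0 + 0 + 1 + 1 + 0 = 2 ≡ 0 (mod 2).
  s_2 = 1 + 0 + 0 + 0 + 0 + 1 + 1 + 0 = 3 ≡ 1 (mod 2).
  s_3 = 1 + 1 + 0 + 0 + 0 + 0 + 1 + 0 = 3 ≡ 1 (mod 2).
  s_4 = 0 + 1 + 0 + 0 + 0 + 0 + 1 + 0 = 2 ≡ 0 (mod 2).
s = (0, 1, 1, 0)^T — this equals column 6 of H (binary 0110), so error is at position 6.
Correct: flip bit 6 of r = 011100000000110 to get c = 011101000000110.


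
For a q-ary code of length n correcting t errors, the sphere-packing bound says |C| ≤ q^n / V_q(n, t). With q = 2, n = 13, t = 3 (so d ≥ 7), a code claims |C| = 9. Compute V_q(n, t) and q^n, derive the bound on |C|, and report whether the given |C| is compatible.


V_q(n, t) = 378, q^n = 8192, Hamming bound = 21, |C| = 9 ≤ bound (satisfied).

Step 1: Compute V_q(n, t) = Σ_{j=0}^3 C(n, j) (q−1)^j.
  j = 0: C(13,0)·(1)^0 = 1·1 = 1.
  j = 1: C(13,1)·(1)^1 = 13·1 = 13.
  j = 2: C(13,2)·(1)^2 = 78·1 = 78.
  j = 3: C(13,3)·(1)^3 = 286·1 = 286.
  V_q(n, t) = 1 + 13 + 78 + 286 = 378.
Step 2: q^n = 2^13 = 8192.
Step 3: Hamming bound ⌊q^n / V_q(n,t)⌋ = ⌊8192/378⌋ = 21.
Step 4: Compare |C| = 9 to 21: satisfied.
The claimed |C| lies below the Hamming bound.


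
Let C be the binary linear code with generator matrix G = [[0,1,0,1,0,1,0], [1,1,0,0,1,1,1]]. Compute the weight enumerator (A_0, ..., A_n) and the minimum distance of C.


Weight distribution: A_0 = 1, A_3 = 1, A_4 = 1, A_5 = 1. Minimum distance d = 3.

Enumerate all 2^2 = 4 messages m ∈ F_2^2.
For each, compute codeword c = mG in F_2^7, then tally its weight.
  m = 00 → c = 0000000, weight = 0.
  m = 10 → c = 0101010, weight = 3.
  m = 01 → c = 1100111, weight = 5.
  m = 11 → c = 1001101, weight = 4.
Tally weights:
  weight 0: 1 codewords.
  weight 3: 1 codewords.
  weight 4: 1 codewords.
  weight 5: 1 codewords.
Minimum distance d = smallest w > 0 with A_w > 0 = 3.
Sanity: Σ A_w = 4 = 2^2 = 4 ✓.


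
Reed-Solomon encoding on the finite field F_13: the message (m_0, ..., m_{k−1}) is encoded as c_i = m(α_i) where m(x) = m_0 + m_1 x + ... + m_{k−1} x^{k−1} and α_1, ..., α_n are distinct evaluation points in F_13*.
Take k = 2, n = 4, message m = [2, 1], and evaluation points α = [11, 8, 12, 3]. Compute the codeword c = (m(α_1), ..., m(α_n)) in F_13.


c = [0, 10, 1, 5]

Message polynomial: m(x) = 2 + 1·x (mod 13).
For each evaluation point α_i, compute m(α_i) mod 13:
  α_1 = 11: Horner steps 1 → 0, so m(11) = 0.
  α_2 = 8: Horner steps 1 → 10, so m(8) = 10.
  α_3 = 12: Horner steps 1 → 1, so m(12) = 1.
  α_4 = 3: Horner steps 1 → 5, so m(3) = 5.
Codeword c = [0, 10, 1, 5] ∈ F_13^4.
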